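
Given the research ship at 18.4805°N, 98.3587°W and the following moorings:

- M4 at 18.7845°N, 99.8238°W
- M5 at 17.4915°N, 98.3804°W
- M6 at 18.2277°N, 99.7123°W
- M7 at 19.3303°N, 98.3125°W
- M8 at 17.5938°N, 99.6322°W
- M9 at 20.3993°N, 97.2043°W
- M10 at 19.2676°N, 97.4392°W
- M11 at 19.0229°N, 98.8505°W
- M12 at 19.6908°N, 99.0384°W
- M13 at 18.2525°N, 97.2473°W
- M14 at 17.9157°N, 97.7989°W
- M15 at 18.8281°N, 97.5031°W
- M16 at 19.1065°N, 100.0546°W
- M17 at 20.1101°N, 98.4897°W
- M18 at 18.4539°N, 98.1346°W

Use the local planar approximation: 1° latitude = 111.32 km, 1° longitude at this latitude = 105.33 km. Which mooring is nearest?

M18

Distances from 18.4805°N, 98.3587°W:
M4: 157.9860 km
M5: 110.1192 km
M6: 145.3255 km
M7: 94.7248 km
M8: 166.5416 km
M9: 245.7848 km
M10: 130.6038 km
M11: 79.5557 km
M12: 152.5708 km
M13: 119.7836 km
M14: 86.1963 km
M15: 98.0763 km
M16: 191.7409 km
M17: 181.9311 km
M18: 23.7895 km
Minimum: M18 at 23.7895 km.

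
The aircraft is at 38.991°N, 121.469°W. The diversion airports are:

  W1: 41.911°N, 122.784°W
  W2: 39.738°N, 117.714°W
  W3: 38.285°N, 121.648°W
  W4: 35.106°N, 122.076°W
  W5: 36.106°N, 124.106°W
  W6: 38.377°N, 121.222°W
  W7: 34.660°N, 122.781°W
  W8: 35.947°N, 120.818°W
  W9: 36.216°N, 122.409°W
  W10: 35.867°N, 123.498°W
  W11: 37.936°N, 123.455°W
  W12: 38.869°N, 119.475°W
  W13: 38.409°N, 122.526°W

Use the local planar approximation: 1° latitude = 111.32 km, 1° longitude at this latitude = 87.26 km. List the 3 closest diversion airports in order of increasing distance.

Distances from 38.991°N, 121.469°W:
W1: 344.713 km
W2: 338.049 km
W3: 80.129 km
W4: 435.710 km
W5: 395.083 km
W6: 71.668 km
W7: 495.533 km
W8: 343.587 km
W9: 319.617 km
W10: 390.239 km
W11: 209.344 km
W12: 174.526 km
W13: 112.715 km
Sorted: W6 (71.668 km) < W3 (80.129 km) < W13 (112.715 km) < W12 (174.526 km) < W11 (209.344 km) < …

W6, W3, W13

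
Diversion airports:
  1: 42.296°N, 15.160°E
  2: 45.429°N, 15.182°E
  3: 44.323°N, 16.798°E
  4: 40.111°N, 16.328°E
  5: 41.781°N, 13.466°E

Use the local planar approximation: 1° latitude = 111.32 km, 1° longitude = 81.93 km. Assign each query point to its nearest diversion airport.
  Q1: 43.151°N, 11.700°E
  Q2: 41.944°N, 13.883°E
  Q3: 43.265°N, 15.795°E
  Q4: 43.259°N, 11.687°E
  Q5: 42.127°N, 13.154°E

Q1 at 43.151°N, 11.700°E:
  1: √((-0.855·111.32)² + (3.460·81.93)²) = √(9058.96590 + 80359.66309) = 299.029 km
  2: √((2.278·111.32)² + (3.482·81.93)²) = √(64306.34628 + 81384.82675) = 381.695 km
  3: √((1.172·111.32)² + (5.098·81.93)²) = √(17021.64853 + 174455.86399) = 437.581 km
  4: √((-3.040·111.32)² + (4.628·81.93)²) = √(114523.22320 + 143771.43592) = 508.227 km
  5: √((-1.370·111.32)² + (1.766·81.93)²) = √(23258.81207 + 20934.72731) = 210.223 km
  → nearest: 5 (210.223 km)
Q2 at 41.944°N, 13.883°E:
  1: √((0.352·111.32)² + (1.277·81.93)²) = √(1535.43601 + 10946.30902) = 111.722 km
  2: √((3.485·111.32)² + (1.299·81.93)²) = √(150505.35768 + 11326.72123) = 402.284 km
  3: √((2.379·111.32)² + (2.915·81.93)²) = √(70135.07720 + 57037.83439) = 356.613 km
  4: √((-1.833·111.32)² + (2.445·81.93)²) = √(41636.22294 + 40127.64167) = 285.944 km
  5: √((-0.163·111.32)² + (-0.417·81.93)²) = √(329.24683 + 1167.23424) = 38.684 km
  → nearest: 5 (38.684 km)
Q3 at 43.265°N, 15.795°E:
  1: √((-0.969·111.32)² + (-0.635·81.93)²) = √(11635.73842 + 2706.65785) = 119.760 km
  2: √((2.164·111.32)² + (-0.613·81.93)²) = √(58031.11408 + 2522.35877) = 246.076 km
  3: √((1.058·111.32)² + (1.003·81.93)²) = √(13871.31809 + 6752.86046) = 143.611 km
  4: √((-3.154·111.32)² + (0.533·81.93)²) = √(123273.51323 + 1906.95449) = 353.809 km
  5: √((-1.484·111.32)² + (-2.329·81.93)²) = √(27290.66995 + 36410.35278) = 252.391 km
  → nearest: 1 (119.760 km)
Q4 at 43.259°N, 11.687°E:
  1: √((-0.963·111.32)² + (3.473·81.93)²) = √(11492.08871 + 80964.65625) = 304.067 km
  2: √((2.170·111.32)² + (3.495·81.93)²) = √(58353.35935 + 81993.65947) = 374.629 km
  3: √((1.064·111.32)² + (5.111·81.93)²) = √(14029.09484 + 175346.73016) = 435.173 km
  4: √((-3.148·111.32)² + (4.641·81.93)²) = √(122804.94154 + 144580.27503) = 517.093 km
  5: √((-1.478·111.32)² + (1.779·81.93)²) = √(27070.43680 + 21244.07402) = 219.806 km
  → nearest: 5 (219.806 km)
Q5 at 42.127°N, 13.154°E:
  1: √((0.169·111.32)² + (2.006·81.93)²) = √(353.93198 + 27011.44185) = 165.425 km
  2: √((3.302·111.32)² + (2.028·81.93)²) = √(135114.05658 + 27607.16501) = 403.387 km
  3: √((2.196·111.32)² + (3.644·81.93)²) = √(59760.06578 + 89133.84604) = 385.868 km
  4: √((-2.016·111.32)² + (3.174·81.93)²) = √(50364.83910 + 67623.82850) = 343.495 km
  5: √((-0.346·111.32)² + (0.312·81.93)²) = √(1483.53772 + 653.42402) = 46.227 km
  → nearest: 5 (46.227 km)

Q1→5; Q2→5; Q3→1; Q4→5; Q5→5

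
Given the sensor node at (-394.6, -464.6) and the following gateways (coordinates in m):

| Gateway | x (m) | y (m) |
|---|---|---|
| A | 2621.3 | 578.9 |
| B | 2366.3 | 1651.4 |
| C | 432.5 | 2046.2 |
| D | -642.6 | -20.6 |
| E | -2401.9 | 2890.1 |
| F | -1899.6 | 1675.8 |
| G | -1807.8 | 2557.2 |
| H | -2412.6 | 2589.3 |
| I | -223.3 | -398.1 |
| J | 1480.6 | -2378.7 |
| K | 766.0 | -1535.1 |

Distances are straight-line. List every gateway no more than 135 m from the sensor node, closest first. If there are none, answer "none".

none

Distances from (-394.6, -464.6):
A: √((3015.9)² + (1043.5)²) = √(9095652.810 + 1088892.250) = 3191.3 m
B: √((2760.9)² + (2116.0)²) = √(7622568.810 + 4477456.000) = 3478.5 m
C: √((827.1)² + (2510.8)²) = √(684094.410 + 6304116.640) = 2643.5 m
D: √((-248.0)² + (444.0)²) = √(61504.000 + 197136.000) = 508.6 m
E: √((-2007.3)² + (3354.7)²) = √(4029253.290 + 11254012.090) = 3909.4 m
F: √((-1505.0)² + (2140.4)²) = √(2265025.000 + 4581312.160) = 2616.6 m
G: √((-1413.2)² + (3021.8)²) = √(1997134.240 + 9131275.240) = 3335.9 m
H: √((-2018.0)² + (3053.9)²) = √(4072324.000 + 9326305.210) = 3660.4 m
I: √((171.3)² + (66.5)²) = √(29343.690 + 4422.250) = 183.8 m
J: √((1875.2)² + (-1914.1)²) = √(3516375.040 + 3663778.810) = 2679.6 m
K: √((1160.6)² + (-1070.5)²) = √(1346992.360 + 1145970.250) = 1578.9 m
Threshold 135 m: none within range.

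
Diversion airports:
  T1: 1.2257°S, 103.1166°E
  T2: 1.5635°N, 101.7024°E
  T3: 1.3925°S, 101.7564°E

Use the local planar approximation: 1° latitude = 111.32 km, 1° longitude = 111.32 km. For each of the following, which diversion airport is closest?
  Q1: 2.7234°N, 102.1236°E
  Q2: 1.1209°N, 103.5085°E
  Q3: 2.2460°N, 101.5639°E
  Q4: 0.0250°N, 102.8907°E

Q1 at 2.7234°N, 102.1236°E:
  T1: 453.2985 km
  T2: 137.3698 km
  T3: 460.0018 km
  → nearest: T2 (137.3698 km)
Q2 at 1.1209°N, 103.5085°E:
  T1: 264.8414 km
  T2: 207.0041 km
  T3: 341.0652 km
  → nearest: T2 (207.0041 km)
Q3 at 2.2460°N, 101.5639°E:
  T1: 423.3612 km
  T2: 77.5245 km
  T3: 405.6043 km
  → nearest: T2 (77.5245 km)
Q4 at 0.0250°N, 102.8907°E:
  T1: 141.4807 km
  T2: 216.4033 km
  T3: 202.0985 km
  → nearest: T1 (141.4807 km)

Q1→T2; Q2→T2; Q3→T2; Q4→T1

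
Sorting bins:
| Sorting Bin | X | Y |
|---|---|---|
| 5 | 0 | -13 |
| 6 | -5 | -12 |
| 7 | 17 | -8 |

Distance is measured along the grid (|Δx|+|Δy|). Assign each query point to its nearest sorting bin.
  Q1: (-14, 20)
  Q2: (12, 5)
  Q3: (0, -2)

Q1 at (-14, 20):
  5: 47
  6: 41
  7: 59
  → nearest: 6 (41)
Q2 at (12, 5):
  5: 30
  6: 34
  7: 18
  → nearest: 7 (18)
Q3 at (0, -2):
  5: 11
  6: 15
  7: 23
  → nearest: 5 (11)

Q1→6; Q2→7; Q3→5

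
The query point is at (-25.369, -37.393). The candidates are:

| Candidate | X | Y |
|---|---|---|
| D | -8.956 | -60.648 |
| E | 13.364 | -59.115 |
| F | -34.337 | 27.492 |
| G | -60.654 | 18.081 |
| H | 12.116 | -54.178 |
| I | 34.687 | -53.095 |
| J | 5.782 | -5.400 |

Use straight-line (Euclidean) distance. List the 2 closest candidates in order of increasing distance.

Distances from (-25.369, -37.393):
D: √((16.413)² + (-23.255)²) = √(269.38657 + 540.79503) = 28.464
E: √((38.733)² + (-21.722)²) = √(1500.24529 + 471.84528) = 44.408
F: √((-8.968)² + (64.885)²) = √(80.42502 + 4210.06323) = 65.502
G: √((-35.285)² + (55.474)²) = √(1245.03123 + 3077.36468) = 65.745
H: √((37.485)² + (-16.785)²) = √(1405.12523 + 281.73622) = 41.071
I: √((60.056)² + (-15.702)²) = √(3606.72314 + 246.55280) = 62.075
J: √((31.151)² + (31.993)²) = √(970.38480 + 1023.55205) = 44.654
Sorted: D (28.464) < H (41.071) < E (44.408) < J (44.654) < …

D, H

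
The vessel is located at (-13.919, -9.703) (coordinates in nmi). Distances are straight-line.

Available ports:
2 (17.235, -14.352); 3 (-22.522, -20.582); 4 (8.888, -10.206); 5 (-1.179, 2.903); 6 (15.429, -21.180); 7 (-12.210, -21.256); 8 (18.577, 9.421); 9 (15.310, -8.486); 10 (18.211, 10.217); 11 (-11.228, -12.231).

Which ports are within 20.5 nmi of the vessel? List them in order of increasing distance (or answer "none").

Distances from (-13.919, -9.703):
2: √((31.154)² + (-4.649)²) = √(970.57172 + 21.61320) = 31.499 nmi
3: √((-8.603)² + (-10.879)²) = √(74.01161 + 118.35264) = 13.870 nmi
4: √((22.807)² + (-0.503)²) = √(520.15925 + 0.25301) = 22.813 nmi
5: √((12.740)² + (12.606)²) = √(162.30760 + 158.91124) = 17.923 nmi
6: √((29.348)² + (-11.477)²) = √(861.30510 + 131.72153) = 31.512 nmi
7: √((1.709)² + (-11.553)²) = √(2.92068 + 133.47181) = 11.679 nmi
8: √((32.496)² + (19.124)²) = √(1055.99002 + 365.72738) = 37.706 nmi
9: √((29.229)² + (1.217)²) = √(854.33444 + 1.48109) = 29.254 nmi
10: √((32.130)² + (19.920)²) = √(1032.33690 + 396.80640) = 37.804 nmi
11: √((2.691)² + (-2.528)²) = √(7.24148 + 6.39078) = 3.692 nmi
Threshold 20.5 nmi: 11 (3.692 nmi), 7 (11.679 nmi), 3 (13.870 nmi), 5 (17.923 nmi) are within range.

11, 7, 3, 5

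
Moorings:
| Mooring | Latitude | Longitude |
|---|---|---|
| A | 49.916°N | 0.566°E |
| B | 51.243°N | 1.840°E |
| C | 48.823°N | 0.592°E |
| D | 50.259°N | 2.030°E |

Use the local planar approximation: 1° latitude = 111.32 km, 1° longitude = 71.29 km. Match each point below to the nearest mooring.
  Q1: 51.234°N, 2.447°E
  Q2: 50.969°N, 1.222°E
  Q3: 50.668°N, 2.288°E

Q1→B; Q2→B; Q3→D

Q1 at 51.234°N, 2.447°E:
  A: √((-1.318·111.32)² + (-1.881·71.29)²) = √(21526.68797 + 17981.86863) = 198.768 km
  B: √((0.009·111.32)² + (-0.607·71.29)²) = √(1.00376 + 1872.55513) = 43.285 km
  C: √((-2.411·111.32)² + (-1.855·71.29)²) = √(72034.54479 + 17488.19782) = 299.204 km
  D: √((-0.975·111.32)² + (-0.417·71.29)²) = √(11780.28037 + 883.74982) = 112.535 km
  → nearest: B (43.285 km)
Q2 at 50.969°N, 1.222°E:
  A: √((-1.053·111.32)² + (-0.656·71.29)²) = √(13740.51902 + 2187.08120) = 126.205 km
  B: √((0.274·111.32)² + (0.618·71.29)²) = √(930.35248 + 1941.03863) = 53.585 km
  C: √((-2.146·111.32)² + (-0.630·71.29)²) = √(57069.73167 + 2017.15062) = 243.078 km
  D: √((-0.710·111.32)² + (0.808·71.29)²) = √(6246.87898 + 3318.02727) = 97.800 km
  → nearest: B (53.585 km)
Q3 at 50.668°N, 2.288°E:
  A: √((-0.752·111.32)² + (-1.722·71.29)²) = √(7007.80610 + 15070.35642) = 148.587 km
  B: √((0.575·111.32)² + (-0.448·71.29)²) = √(4097.15208 + 1020.03073) = 71.534 km
  C: √((-1.845·111.32)² + (-1.696·71.29)²) = √(42183.16253 + 14618.70577) = 238.331 km
  D: √((-0.409·111.32)² + (-0.258·71.29)²) = √(2072.96997 + 338.29583) = 49.105 km
  → nearest: D (49.105 km)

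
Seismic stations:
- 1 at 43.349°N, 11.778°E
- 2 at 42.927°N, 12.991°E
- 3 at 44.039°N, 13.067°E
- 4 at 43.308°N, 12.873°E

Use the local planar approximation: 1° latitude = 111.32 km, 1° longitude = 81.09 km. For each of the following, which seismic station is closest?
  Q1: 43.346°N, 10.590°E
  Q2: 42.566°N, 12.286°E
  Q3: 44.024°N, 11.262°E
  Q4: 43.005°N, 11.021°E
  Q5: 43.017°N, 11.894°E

Q1 at 43.346°N, 10.590°E:
  1: 96.335 km
  2: 200.206 km
  3: 215.165 km
  4: 185.177 km
  → nearest: 1 (96.335 km)
Q2 at 42.566°N, 12.286°E:
  1: 96.408 km
  2: 69.880 km
  3: 175.780 km
  4: 95.333 km
  → nearest: 2 (69.880 km)
Q3 at 44.024°N, 11.262°E:
  1: 86.006 km
  2: 185.930 km
  3: 146.377 km
  4: 153.032 km
  → nearest: 1 (86.006 km)
Q4 at 43.005°N, 11.021°E:
  1: 72.350 km
  2: 159.983 km
  3: 201.929 km
  4: 153.920 km
  → nearest: 1 (72.350 km)
Q5 at 43.017°N, 11.894°E:
  1: 38.136 km
  2: 89.518 km
  3: 148.293 km
  4: 85.742 km
  → nearest: 1 (38.136 km)

Q1→1; Q2→2; Q3→1; Q4→1; Q5→1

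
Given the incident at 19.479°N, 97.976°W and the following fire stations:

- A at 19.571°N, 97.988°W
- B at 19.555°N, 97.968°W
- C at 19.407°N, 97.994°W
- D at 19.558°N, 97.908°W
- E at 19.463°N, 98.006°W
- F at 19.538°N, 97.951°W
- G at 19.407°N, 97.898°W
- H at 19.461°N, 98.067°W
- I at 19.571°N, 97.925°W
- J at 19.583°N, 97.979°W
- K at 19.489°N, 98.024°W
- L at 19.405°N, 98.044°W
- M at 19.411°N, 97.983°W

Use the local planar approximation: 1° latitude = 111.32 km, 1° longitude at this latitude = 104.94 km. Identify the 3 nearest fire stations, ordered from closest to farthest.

E, K, F

Distances from 19.479°N, 97.976°W:
A: 10.319 km
B: 8.502 km
C: 8.235 km
D: 11.325 km
E: 3.617 km
F: 7.072 km
G: 11.456 km
H: 9.757 km
I: 11.556 km
J: 11.582 km
K: 5.159 km
L: 10.899 km
M: 7.605 km
Sorted: E (3.617 km) < K (5.159 km) < F (7.072 km) < M (7.605 km) < C (8.235 km) < …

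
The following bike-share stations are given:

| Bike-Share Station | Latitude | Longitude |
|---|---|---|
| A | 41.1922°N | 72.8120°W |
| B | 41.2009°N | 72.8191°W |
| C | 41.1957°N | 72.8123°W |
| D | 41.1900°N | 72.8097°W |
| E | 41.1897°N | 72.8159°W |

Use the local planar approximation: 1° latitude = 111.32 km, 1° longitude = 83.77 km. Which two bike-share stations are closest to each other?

Pairwise distances:
A–B: 1.1365 km
A–C: 0.3904 km
A–D: 0.3116 km
A–E: 0.4292 km
B–C: 0.8121 km
B–D: 1.4465 km
B–E: 1.2753 km
C–D: 0.6709 km
C–E: 0.7328 km
D–E: 0.5204 km
Closest pair: A–D at 0.3116 km.

A and D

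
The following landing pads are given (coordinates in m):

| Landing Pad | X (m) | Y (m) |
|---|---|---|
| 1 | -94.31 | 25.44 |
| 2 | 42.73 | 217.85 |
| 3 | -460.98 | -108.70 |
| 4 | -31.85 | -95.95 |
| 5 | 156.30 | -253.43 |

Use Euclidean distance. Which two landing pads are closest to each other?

1 and 4

Pairwise distances:
1–2: √((137.04)² + (192.41)²) = √(18779.9616 + 37021.6081) = 236.22 m
1–3: √((-366.67)² + (-134.14)²) = √(134446.8889 + 17993.5396) = 390.44 m
1–4: √((62.46)² + (-121.39)²) = √(3901.2516 + 14735.5321) = 136.52 m
1–5: √((250.61)² + (-278.87)²) = √(62805.3721 + 77768.4769) = 374.93 m
2–3: √((-503.71)² + (-326.55)²) = √(253723.7641 + 106634.9025) = 600.30 m
2–4: √((-74.58)² + (-313.80)²) = √(5562.1764 + 98470.4400) = 322.54 m
2–5: √((113.57)² + (-471.28)²) = √(12898.1449 + 222104.8384) = 484.77 m
3–4: √((429.13)² + (12.75)²) = √(184152.5569 + 162.5625) = 429.32 m
3–5: √((617.28)² + (-144.73)²) = √(381034.5984 + 20946.7729) = 634.02 m
4–5: √((188.15)² + (-157.48)²) = √(35400.4225 + 24799.9504) = 245.36 m
Closest pair: 1–4 at 136.52 m.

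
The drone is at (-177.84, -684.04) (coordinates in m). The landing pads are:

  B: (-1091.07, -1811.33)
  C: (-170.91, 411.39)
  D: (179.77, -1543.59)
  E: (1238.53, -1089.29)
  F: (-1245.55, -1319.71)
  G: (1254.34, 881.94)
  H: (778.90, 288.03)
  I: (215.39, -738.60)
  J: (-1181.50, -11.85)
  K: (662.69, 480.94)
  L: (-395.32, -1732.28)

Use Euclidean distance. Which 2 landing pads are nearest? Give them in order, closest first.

Distances from (-177.84, -684.04):
B: √((-913.23)² + (-1127.29)²) = √(833989.0329 + 1270782.7441) = 1450.78 m
C: √((6.93)² + (1095.43)²) = √(48.0249 + 1199966.8849) = 1095.45 m
D: √((357.61)² + (-859.55)²) = √(127884.9121 + 738826.2025) = 930.97 m
E: √((1416.37)² + (-405.25)²) = √(2006103.9769 + 164227.5625) = 1473.20 m
F: √((-1067.71)² + (-635.67)²) = √(1140004.6441 + 404076.3489) = 1242.61 m
G: √((1432.18)² + (1565.98)²) = √(2051139.5524 + 2452293.3604) = 2122.13 m
H: √((956.74)² + (972.07)²) = √(915351.4276 + 944920.0849) = 1363.92 m
I: √((393.23)² + (-54.56)²) = √(154629.8329 + 2976.7936) = 397.00 m
J: √((-1003.66)² + (672.19)²) = √(1007333.3956 + 451839.3961) = 1207.96 m
K: √((840.53)² + (1164.98)²) = √(706490.6809 + 1357178.4004) = 1436.55 m
L: √((-217.48)² + (-1048.24)²) = √(47297.5504 + 1098807.0976) = 1070.56 m
Sorted: I (397.00 m) < D (930.97 m) < L (1070.56 m) < C (1095.45 m) < …

I, D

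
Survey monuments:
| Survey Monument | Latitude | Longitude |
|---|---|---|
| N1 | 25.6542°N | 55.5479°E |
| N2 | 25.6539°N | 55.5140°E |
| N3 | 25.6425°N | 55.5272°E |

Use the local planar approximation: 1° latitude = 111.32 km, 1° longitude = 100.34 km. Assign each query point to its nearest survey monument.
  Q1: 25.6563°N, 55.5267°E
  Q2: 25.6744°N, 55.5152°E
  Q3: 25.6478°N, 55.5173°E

Q1→N2; Q2→N2; Q3→N2

Q1 at 25.6563°N, 55.5267°E:
  N1: 2.1400 km
  N2: 1.3020 km
  N3: 1.5370 km
  → nearest: N2 (1.3020 km)
Q2 at 25.6744°N, 55.5152°E:
  N1: 3.9777 km
  N2: 2.2852 km
  N3: 3.7497 km
  → nearest: N2 (2.2852 km)
Q3 at 25.6478°N, 55.5173°E:
  N1: 3.1520 km
  N2: 0.7555 km
  N3: 1.1554 km
  → nearest: N2 (0.7555 km)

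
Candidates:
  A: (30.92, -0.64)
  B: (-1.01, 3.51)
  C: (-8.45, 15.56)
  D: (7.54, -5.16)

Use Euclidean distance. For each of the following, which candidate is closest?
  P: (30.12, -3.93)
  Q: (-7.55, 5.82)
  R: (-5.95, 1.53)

P at (30.12, -3.93):
  A: 3.39
  B: 32.01
  C: 43.21
  D: 22.61
  → nearest: A (3.39)
Q at (-7.55, 5.82):
  A: 39.01
  B: 6.94
  C: 9.78
  D: 18.66
  → nearest: B (6.94)
R at (-5.95, 1.53):
  A: 36.93
  B: 5.32
  C: 14.25
  D: 15.06
  → nearest: B (5.32)

P→A; Q→B; R→B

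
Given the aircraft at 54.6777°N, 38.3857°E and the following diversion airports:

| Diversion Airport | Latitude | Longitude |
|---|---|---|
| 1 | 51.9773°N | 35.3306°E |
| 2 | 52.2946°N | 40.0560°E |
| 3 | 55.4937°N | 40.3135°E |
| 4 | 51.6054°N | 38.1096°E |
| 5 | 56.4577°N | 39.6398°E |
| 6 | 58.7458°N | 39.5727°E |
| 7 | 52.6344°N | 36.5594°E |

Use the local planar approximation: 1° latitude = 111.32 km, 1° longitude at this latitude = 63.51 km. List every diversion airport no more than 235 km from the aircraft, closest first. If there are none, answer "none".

Distances from 54.6777°N, 38.3857°E:
1: √((-2.7004·111.32)² + (-3.0551·63.51)²) = √(90365.487106 + 37647.408452) = 357.7889 km
2: √((-2.3831·111.32)² + (1.6703·63.51)²) = √(70377.028952 + 11253.126157) = 285.7099 km
3: √((0.8160·111.32)² + (1.9278·63.51)²) = √(8251.382370 + 14990.225890) = 152.4520 km
4: √((-3.0723·111.32)² + (-0.2761·63.51)²) = √(116969.770295 + 307.480118) = 342.4577 km
5: √((1.7800·111.32)² + (1.2541·63.51)²) = √(39263.263980 + 6343.786541) = 213.5581 km
6: √((4.0681·111.32)² + (1.1870·63.51)²) = √(205082.987503 + 5683.104782) = 459.0927 km
7: √((-2.0433·111.32)² + (-1.8263·63.51)²) = √(51738.122568 + 13453.288753) = 255.3261 km
Threshold 235 km: 3 (152.4520 km), 5 (213.5581 km) are within range.

3, 5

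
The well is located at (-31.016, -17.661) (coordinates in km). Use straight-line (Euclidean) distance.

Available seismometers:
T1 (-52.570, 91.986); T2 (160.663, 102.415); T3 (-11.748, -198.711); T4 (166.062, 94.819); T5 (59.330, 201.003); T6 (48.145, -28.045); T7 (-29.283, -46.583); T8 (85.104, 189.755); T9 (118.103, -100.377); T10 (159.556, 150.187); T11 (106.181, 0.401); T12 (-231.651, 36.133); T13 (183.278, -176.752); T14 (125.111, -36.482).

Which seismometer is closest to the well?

Distances from (-31.016, -17.661):
T1: √((-21.554)² + (109.647)²) = √(464.57492 + 12022.46461) = 111.745 km
T2: √((191.679)² + (120.076)²) = √(36740.83904 + 14418.24578) = 226.184 km
T3: √((19.268)² + (-181.050)²) = √(371.25582 + 32779.10250) = 182.072 km
T4: √((197.078)² + (112.480)²) = √(38839.73808 + 12651.75040) = 226.917 km
T5: √((90.346)² + (218.664)²) = √(8162.39972 + 47813.94490) = 236.593 km
T6: √((79.161)² + (-10.384)²) = √(6266.46392 + 107.82746) = 79.839 km
T7: √((1.733)² + (-28.922)²) = √(3.00329 + 836.48208) = 28.974 km
T8: √((116.120)² + (207.416)²) = √(13483.85440 + 43021.39706) = 237.708 km
T9: √((149.119)² + (-82.716)²) = √(22236.47616 + 6841.93666) = 170.524 km
T10: √((190.572)² + (167.848)²) = √(36317.68718 + 28172.95110) = 253.950 km
T11: √((137.197)² + (18.062)²) = √(18823.01681 + 326.23584) = 138.381 km
T12: √((-200.635)² + (53.794)²) = √(40254.40323 + 2893.79444) = 207.721 km
T13: √((214.294)² + (-159.091)²) = √(45921.91844 + 25309.94628) = 266.893 km
T14: √((156.127)² + (-18.821)²) = √(24375.64013 + 354.23004) = 157.257 km
Minimum: T7 at 28.974 km.

T7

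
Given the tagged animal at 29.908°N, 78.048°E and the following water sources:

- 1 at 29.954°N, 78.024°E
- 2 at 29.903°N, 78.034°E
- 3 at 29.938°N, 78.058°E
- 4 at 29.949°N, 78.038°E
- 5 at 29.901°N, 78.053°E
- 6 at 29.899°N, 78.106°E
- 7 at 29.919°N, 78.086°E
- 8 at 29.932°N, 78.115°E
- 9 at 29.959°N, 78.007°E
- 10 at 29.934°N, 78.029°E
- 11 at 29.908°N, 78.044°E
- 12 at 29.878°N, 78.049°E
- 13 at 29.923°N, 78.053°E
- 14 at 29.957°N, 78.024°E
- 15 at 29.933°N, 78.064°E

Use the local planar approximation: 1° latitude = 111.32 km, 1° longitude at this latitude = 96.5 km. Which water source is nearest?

Distances from 29.908°N, 78.048°E:
1: √((0.046·111.32)² + (-0.024·96.5)²) = √(26.22177 + 5.36386) = 5.620 km
2: √((-0.005·111.32)² + (-0.014·96.5)²) = √(0.30980 + 1.82520) = 1.461 km
3: √((0.030·111.32)² + (0.010·96.5)²) = √(11.15293 + 0.93123) = 3.476 km
4: √((0.041·111.32)² + (-0.010·96.5)²) = √(20.83119 + 0.93123) = 4.665 km
5: √((-0.007·111.32)² + (0.005·96.5)²) = √(0.60721 + 0.23281) = 0.917 km
6: √((-0.009·111.32)² + (0.058·96.5)²) = √(1.00376 + 31.32641) = 5.686 km
7: √((0.011·111.32)² + (0.038·96.5)²) = √(1.49945 + 13.44689) = 3.866 km
8: √((0.024·111.32)² + (0.067·96.5)²) = √(7.13787 + 41.80269) = 6.996 km
9: √((0.051·111.32)² + (-0.041·96.5)²) = √(32.23196 + 15.65389) = 6.920 km
10: √((0.026·111.32)² + (-0.019·96.5)²) = √(8.37709 + 3.36172) = 3.426 km
11: √((0.000·111.32)² + (-0.004·96.5)²) = √(0.00000 + 0.14900) = 0.386 km
12: √((-0.030·111.32)² + (0.001·96.5)²) = √(11.15293 + 0.00931) = 3.341 km
13: √((0.015·111.32)² + (0.005·96.5)²) = √(2.78823 + 0.23281) = 1.738 km
14: √((0.049·111.32)² + (-0.024·96.5)²) = √(29.75353 + 5.36386) = 5.926 km
15: √((0.025·111.32)² + (0.016·96.5)²) = √(7.74509 + 2.38394) = 3.183 km
Minimum: 11 at 0.386 km.

11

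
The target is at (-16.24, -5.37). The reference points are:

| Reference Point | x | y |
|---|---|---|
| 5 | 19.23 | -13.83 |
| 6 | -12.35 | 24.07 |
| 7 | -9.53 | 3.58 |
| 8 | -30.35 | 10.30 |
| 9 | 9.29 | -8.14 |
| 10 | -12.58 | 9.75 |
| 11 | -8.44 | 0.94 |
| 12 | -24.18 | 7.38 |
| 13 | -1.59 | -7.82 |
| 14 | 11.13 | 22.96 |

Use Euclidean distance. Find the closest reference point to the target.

Distances from (-16.24, -5.37):
5: √((35.47)² + (-8.46)²) = √(1258.1209 + 71.5716) = 36.46
6: √((3.89)² + (29.44)²) = √(15.1321 + 866.7136) = 29.70
7: √((6.71)² + (8.95)²) = √(45.0241 + 80.1025) = 11.19
8: √((-14.11)² + (15.67)²) = √(199.0921 + 245.5489) = 21.09
9: √((25.53)² + (-2.77)²) = √(651.7809 + 7.6729) = 25.68
10: √((3.66)² + (15.12)²) = √(13.3956 + 228.6144) = 15.56
11: √((7.80)² + (6.31)²) = √(60.8400 + 39.8161) = 10.03
12: √((-7.94)² + (12.75)²) = √(63.0436 + 162.5625) = 15.02
13: √((14.65)² + (-2.45)²) = √(214.6225 + 6.0025) = 14.85
14: √((27.37)² + (28.33)²) = √(749.1169 + 802.5889) = 39.39
Minimum: 11 at 10.03.

11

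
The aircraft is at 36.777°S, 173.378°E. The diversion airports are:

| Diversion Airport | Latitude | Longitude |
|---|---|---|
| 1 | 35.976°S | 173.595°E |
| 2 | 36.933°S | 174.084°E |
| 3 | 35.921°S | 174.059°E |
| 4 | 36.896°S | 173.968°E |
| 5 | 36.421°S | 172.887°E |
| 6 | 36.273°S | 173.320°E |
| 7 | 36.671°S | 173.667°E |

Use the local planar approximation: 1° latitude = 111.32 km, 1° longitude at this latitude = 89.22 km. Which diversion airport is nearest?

7

Distances from 36.777°S, 173.378°E:
1: 91.245 km
2: 65.339 km
3: 113.012 km
4: 54.281 km
5: 59.073 km
6: 56.343 km
7: 28.356 km
Minimum: 7 at 28.356 km.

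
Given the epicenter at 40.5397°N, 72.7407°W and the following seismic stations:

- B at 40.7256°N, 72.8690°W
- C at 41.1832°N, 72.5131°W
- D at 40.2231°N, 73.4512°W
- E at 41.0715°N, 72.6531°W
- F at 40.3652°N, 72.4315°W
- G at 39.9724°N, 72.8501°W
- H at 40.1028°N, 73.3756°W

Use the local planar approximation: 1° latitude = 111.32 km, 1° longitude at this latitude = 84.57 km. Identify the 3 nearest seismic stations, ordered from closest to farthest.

Distances from 40.5397°N, 72.7407°W:
B: √((0.1859·111.32)² + (-0.1283·84.57)²) = √(428.257695 + 117.729683) = 23.3664 km
C: √((0.6435·111.32)² + (0.2276·84.57)²) = √(5131.490129 + 370.490585) = 74.1753 km
D: √((-0.3166·111.32)² + (-0.7105·84.57)²) = √(1242.133333 + 3610.445766) = 69.6605 km
E: √((0.5318·111.32)² + (0.0876·84.57)²) = √(3504.637158 + 54.883383) = 59.6617 km
F: √((-0.1745·111.32)² + (0.3092·84.57)²) = √(377.343834 + 683.772502) = 32.5748 km
G: √((-0.5673·111.32)² + (-0.1094·84.57)²) = √(3988.154390 + 85.598727) = 63.8260 km
H: √((-0.4369·111.32)² + (-0.6349·84.57)²) = √(2365.432093 + 2882.991191) = 72.4460 km
Sorted: B (23.3664 km) < F (32.5748 km) < E (59.6617 km) < G (63.8260 km) < D (69.6605 km) < …

B, F, E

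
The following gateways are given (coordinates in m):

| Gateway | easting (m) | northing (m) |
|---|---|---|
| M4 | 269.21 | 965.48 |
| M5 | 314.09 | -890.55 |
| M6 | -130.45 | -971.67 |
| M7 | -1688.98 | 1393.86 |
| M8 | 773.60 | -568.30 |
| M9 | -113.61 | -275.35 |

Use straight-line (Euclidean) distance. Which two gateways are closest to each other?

Pairwise distances:
M4–M5: 1856.57 m
M4–M6: 1977.95 m
M4–M7: 2004.50 m
M4–M8: 1614.59 m
M4–M9: 1298.54 m
M5–M6: 451.88 m
M5–M7: 3038.23 m
M5–M8: 561.24 m
M5–M9: 749.27 m
M6–M7: 2832.80 m
M6–M8: 989.96 m
M6–M9: 696.52 m
M7–M8: 3148.71 m
M7–M9: 2295.22 m
M8–M9: 934.32 m
Closest pair: M5–M6 at 451.88 m.

M5 and M6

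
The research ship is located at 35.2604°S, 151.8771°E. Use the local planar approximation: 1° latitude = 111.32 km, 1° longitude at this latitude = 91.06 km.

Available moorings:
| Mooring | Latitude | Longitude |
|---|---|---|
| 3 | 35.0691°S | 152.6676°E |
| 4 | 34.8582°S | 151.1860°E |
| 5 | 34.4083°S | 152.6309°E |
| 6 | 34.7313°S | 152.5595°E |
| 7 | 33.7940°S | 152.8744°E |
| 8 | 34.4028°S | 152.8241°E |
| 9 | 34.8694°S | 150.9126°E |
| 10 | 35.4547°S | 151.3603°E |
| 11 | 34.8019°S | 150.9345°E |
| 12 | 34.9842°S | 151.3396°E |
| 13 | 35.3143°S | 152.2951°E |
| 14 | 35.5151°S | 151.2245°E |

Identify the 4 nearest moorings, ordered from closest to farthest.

Distances from 35.2604°S, 151.8771°E:
3: √((0.1913·111.32)² + (0.7905·91.06)²) = √(453.499002 + 5181.542211) = 75.0669 km
4: √((0.4022·111.32)² + (-0.6911·91.06)²) = √(2004.612933 + 3960.381999) = 77.2334 km
5: √((0.8521·111.32)² + (0.7538·91.06)²) = √(8997.617482 + 4711.590725) = 117.0863 km
6: √((0.5291·111.32)² + (0.6824·91.06)²) = √(3469.140734 + 3861.298073) = 85.6180 km
7: √((1.4664·111.32)² + (0.9973·91.06)²) = √(26647.182679 + 8247.207661) = 186.8004 km
8: √((0.8576·111.32)² + (0.9470·91.06)²) = √(9114.145134 + 7436.271712) = 128.6484 km
9: √((0.3910·111.32)² + (-0.9645·91.06)²) = √(1894.523122 + 7713.646921) = 98.0213 km
10: √((-0.1943·111.32)² + (-0.5168·91.06)²) = √(467.834232 + 2214.625529) = 51.7925 km
11: √((0.4585·111.32)² + (-0.9426·91.06)²) = √(2605.104058 + 7367.330669) = 99.8621 km
12: √((0.2762·111.32)² + (-0.5375·91.06)²) = √(945.352428 + 2395.588553) = 57.8009 km
13: √((-0.0539·111.32)² + (0.4180·91.06)²) = √(36.001776 + 1448.798059) = 38.5331 km
14: √((-0.2547·111.32)² + (-0.6526·91.06)²) = √(803.904177 + 3531.420476) = 65.8432 km
Sorted: 13 (38.5331 km) < 10 (51.7925 km) < 12 (57.8009 km) < 14 (65.8432 km) < 3 (75.0669 km) < 4 (77.2334 km) < …

13, 10, 12, 14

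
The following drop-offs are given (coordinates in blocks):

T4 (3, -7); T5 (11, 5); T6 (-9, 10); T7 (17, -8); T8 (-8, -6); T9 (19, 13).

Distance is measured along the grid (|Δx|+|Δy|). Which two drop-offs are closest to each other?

T4 and T8

Pairwise distances:
T4–T5: |8| + |12| = 8 + 12 = 20 blocks
T4–T6: |-12| + |17| = 12 + 17 = 29 blocks
T4–T7: |14| + |-1| = 14 + 1 = 15 blocks
T4–T8: |-11| + |1| = 11 + 1 = 12 blocks
T4–T9: |16| + |20| = 16 + 20 = 36 blocks
T5–T6: |-20| + |5| = 20 + 5 = 25 blocks
T5–T7: |6| + |-13| = 6 + 13 = 19 blocks
T5–T8: |-19| + |-11| = 19 + 11 = 30 blocks
T5–T9: |8| + |8| = 8 + 8 = 16 blocks
T6–T7: |26| + |-18| = 26 + 18 = 44 blocks
T6–T8: |1| + |-16| = 1 + 16 = 17 blocks
T6–T9: |28| + |3| = 28 + 3 = 31 blocks
T7–T8: |-25| + |2| = 25 + 2 = 27 blocks
T7–T9: |2| + |21| = 2 + 21 = 23 blocks
T8–T9: |27| + |19| = 27 + 19 = 46 blocks
Closest pair: T4–T8 at 12 blocks.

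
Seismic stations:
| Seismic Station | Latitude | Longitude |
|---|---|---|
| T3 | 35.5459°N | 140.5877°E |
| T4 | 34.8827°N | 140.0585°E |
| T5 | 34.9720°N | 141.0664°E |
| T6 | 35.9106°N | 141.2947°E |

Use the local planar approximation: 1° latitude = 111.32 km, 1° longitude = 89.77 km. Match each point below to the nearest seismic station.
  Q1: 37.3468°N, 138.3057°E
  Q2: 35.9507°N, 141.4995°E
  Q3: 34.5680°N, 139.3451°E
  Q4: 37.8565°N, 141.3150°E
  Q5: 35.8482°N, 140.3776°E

Q1 at 37.3468°N, 138.3057°E:
  T3: 286.6293 km
  T4: 316.2296 km
  T5: 362.3622 km
  T6: 312.3426 km
  → nearest: T3 (286.6293 km)
Q2 at 35.9507°N, 141.4995°E:
  T3: 93.4367 km
  T4: 175.6941 km
  T5: 115.6783 km
  T6: 18.9191 km
  → nearest: T6 (18.9191 km)
Q3 at 34.5680°N, 139.3451°E:
  T3: 155.8636 km
  T4: 72.9975 km
  T5: 160.9328 km
  T6: 230.1483 km
  → nearest: T4 (72.9975 km)
Q4 at 37.8565°N, 141.3150°E:
  T3: 265.3730 km
  T4: 349.7323 km
  T5: 321.8771 km
  T6: 216.6253 km
  → nearest: T6 (216.6253 km)
Q5 at 35.8482°N, 140.3776°E:
  T3: 38.5770 km
  T4: 111.2313 km
  T5: 115.4867 km
  T6: 82.6206 km
  → nearest: T3 (38.5770 km)

Q1→T3; Q2→T6; Q3→T4; Q4→T6; Q5→T3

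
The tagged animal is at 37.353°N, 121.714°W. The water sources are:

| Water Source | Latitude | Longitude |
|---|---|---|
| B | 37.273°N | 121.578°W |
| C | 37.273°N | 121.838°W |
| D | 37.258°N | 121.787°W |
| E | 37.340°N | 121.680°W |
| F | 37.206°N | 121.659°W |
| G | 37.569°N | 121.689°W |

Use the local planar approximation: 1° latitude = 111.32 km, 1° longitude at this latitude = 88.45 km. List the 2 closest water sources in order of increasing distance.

Distances from 37.353°N, 121.714°W:
B: √((-0.080·111.32)² + (0.136·88.45)²) = √(79.30971 + 144.70165) = 14.967 km
C: √((-0.080·111.32)² + (-0.124·88.45)²) = √(79.30971 + 120.29264) = 14.128 km
D: √((-0.095·111.32)² + (-0.073·88.45)²) = √(111.83909 + 41.69091) = 12.391 km
E: √((-0.013·111.32)² + (0.034·88.45)²) = √(2.09427 + 9.04385) = 3.337 km
F: √((-0.147·111.32)² + (0.055·88.45)²) = √(267.78181 + 23.66579) = 17.072 km
G: √((0.216·111.32)² + (0.025·88.45)²) = √(578.16780 + 4.88963) = 24.147 km
Sorted: E (3.337 km) < D (12.391 km) < C (14.128 km) < B (14.967 km) < …

E, D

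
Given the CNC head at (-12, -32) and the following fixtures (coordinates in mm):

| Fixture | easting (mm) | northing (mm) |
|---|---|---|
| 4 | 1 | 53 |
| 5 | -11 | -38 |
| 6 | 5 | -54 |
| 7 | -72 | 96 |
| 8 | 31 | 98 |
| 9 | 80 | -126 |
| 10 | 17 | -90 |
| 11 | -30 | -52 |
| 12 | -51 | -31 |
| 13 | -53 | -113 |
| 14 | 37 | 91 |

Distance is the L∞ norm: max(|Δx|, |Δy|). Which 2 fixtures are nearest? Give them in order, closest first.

Distances from (-12, -32):
4: 85 mm
5: 6 mm
6: 22 mm
7: 128 mm
8: 130 mm
9: 94 mm
10: 58 mm
11: 20 mm
12: 39 mm
13: 81 mm
14: 123 mm
Sorted: 5 (6 mm) < 11 (20 mm) < 6 (22 mm) < 12 (39 mm) < …

5, 11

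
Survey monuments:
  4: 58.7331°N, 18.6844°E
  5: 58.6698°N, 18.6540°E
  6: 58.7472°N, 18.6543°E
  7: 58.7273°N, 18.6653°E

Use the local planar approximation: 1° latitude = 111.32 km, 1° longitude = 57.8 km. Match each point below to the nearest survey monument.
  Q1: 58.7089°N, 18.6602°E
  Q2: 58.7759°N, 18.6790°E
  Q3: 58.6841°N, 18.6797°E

Q1→7; Q2→6; Q3→5

Q1 at 58.7089°N, 18.6602°E:
  4: 3.0354 km
  5: 4.3673 km
  6: 4.2772 km
  7: 2.0694 km
  → nearest: 7 (2.0694 km)
Q2 at 58.7759°N, 18.6790°E:
  4: 4.7747 km
  5: 11.8991 km
  6: 3.4994 km
  7: 5.4678 km
  → nearest: 6 (3.4994 km)
Q3 at 58.6841°N, 18.6797°E:
  4: 5.4614 km
  5: 2.1773 km
  6: 7.1761 km
  7: 4.8805 km
  → nearest: 5 (2.1773 km)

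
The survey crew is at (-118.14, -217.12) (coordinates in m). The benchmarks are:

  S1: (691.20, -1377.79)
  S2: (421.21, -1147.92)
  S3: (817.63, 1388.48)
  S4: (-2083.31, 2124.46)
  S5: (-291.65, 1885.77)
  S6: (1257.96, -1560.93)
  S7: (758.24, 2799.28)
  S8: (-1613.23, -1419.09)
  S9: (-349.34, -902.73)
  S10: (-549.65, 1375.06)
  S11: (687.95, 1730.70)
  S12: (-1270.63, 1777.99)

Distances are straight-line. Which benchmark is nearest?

Distances from (-118.14, -217.12):
S1: √((809.34)² + (-1160.67)²) = √(655031.2356 + 1347154.8489) = 1414.99 m
S2: √((539.35)² + (-930.80)²) = √(290898.4225 + 866388.6400) = 1075.77 m
S3: √((935.77)² + (1605.60)²) = √(875665.4929 + 2577951.3600) = 1858.39 m
S4: √((-1965.17)² + (2341.58)²) = √(3861893.1289 + 5482996.8964) = 3056.94 m
S5: √((-173.51)² + (2102.89)²) = √(30105.7201 + 4422146.3521) = 2110.04 m
S6: √((1376.10)² + (-1343.81)²) = √(1893651.2100 + 1805825.3161) = 1923.40 m
S7: √((876.38)² + (3016.40)²) = √(768041.9044 + 9098668.9600) = 3141.13 m
S8: √((-1495.09)² + (-1201.97)²) = √(2235294.1081 + 1444731.8809) = 1918.34 m
S9: √((-231.20)² + (-685.61)²) = √(53453.4400 + 470061.0721) = 723.54 m
S10: √((-431.51)² + (1592.18)²) = √(186200.8801 + 2535037.1524) = 1649.62 m
S11: √((806.09)² + (1947.82)²) = √(649781.0881 + 3794002.7524) = 2108.03 m
S12: √((-1152.49)² + (1995.11)²) = √(1328233.2001 + 3980463.9121) = 2304.06 m
Minimum: S9 at 723.54 m.

S9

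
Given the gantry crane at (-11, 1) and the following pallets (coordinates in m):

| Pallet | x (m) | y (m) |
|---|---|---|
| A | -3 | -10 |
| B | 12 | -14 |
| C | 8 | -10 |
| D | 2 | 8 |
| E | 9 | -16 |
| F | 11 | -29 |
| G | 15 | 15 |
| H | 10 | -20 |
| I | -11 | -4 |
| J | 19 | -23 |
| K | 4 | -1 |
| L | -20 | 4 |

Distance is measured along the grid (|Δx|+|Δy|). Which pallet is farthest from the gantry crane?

J

Distances from (-11, 1):
A: 19 m
B: 38 m
C: 30 m
D: 20 m
E: 37 m
F: 52 m
G: 40 m
H: 42 m
I: 5 m
J: 54 m
K: 17 m
L: 12 m
Maximum: J at 54 m.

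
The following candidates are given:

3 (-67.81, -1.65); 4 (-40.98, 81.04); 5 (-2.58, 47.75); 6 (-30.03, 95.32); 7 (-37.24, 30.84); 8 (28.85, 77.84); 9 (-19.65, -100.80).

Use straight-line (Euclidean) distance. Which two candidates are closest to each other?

4 and 6

Pairwise distances:
3–4: √((26.83)² + (82.69)²) = √(719.8489 + 6837.6361) = 86.93
3–5: √((65.23)² + (49.40)²) = √(4254.9529 + 2440.3600) = 81.82
3–6: √((37.78)² + (96.97)²) = √(1427.3284 + 9403.1809) = 104.07
3–7: √((30.57)² + (32.49)²) = √(934.5249 + 1055.6001) = 44.61
3–8: √((96.66)² + (79.49)²) = √(9343.1556 + 6318.6601) = 125.15
3–9: √((48.16)² + (-99.15)²) = √(2319.3856 + 9830.7225) = 110.23
4–5: √((38.40)² + (-33.29)²) = √(1474.5600 + 1108.2241) = 50.82
4–6: √((10.95)² + (14.28)²) = √(119.9025 + 203.9184) = 18.00
4–7: √((3.74)² + (-50.20)²) = √(13.9876 + 2520.0400) = 50.34
4–8: √((69.83)² + (-3.20)²) = √(4876.2289 + 10.2400) = 69.90
4–9: √((21.33)² + (-181.84)²) = √(454.9689 + 33065.7856) = 183.09
5–6: √((-27.45)² + (47.57)²) = √(753.5025 + 2262.9049) = 54.92
5–7: √((-34.66)² + (-16.91)²) = √(1201.3156 + 285.9481) = 38.57
5–8: √((31.43)² + (30.09)²) = √(987.8449 + 905.4081) = 43.51
5–9: √((-17.07)² + (-148.55)²) = √(291.3849 + 22067.1025) = 149.53
6–7: √((-7.21)² + (-64.48)²) = √(51.9841 + 4157.6704) = 64.88
6–8: √((58.88)² + (-17.48)²) = √(3466.8544 + 305.5504) = 61.42
6–9: √((10.38)² + (-196.12)²) = √(107.7444 + 38463.0544) = 196.39
7–8: √((66.09)² + (47.00)²) = √(4367.8881 + 2209.0000) = 81.10
7–9: √((17.59)² + (-131.64)²) = √(309.4081 + 17329.0896) = 132.81
8–9: √((-48.50)² + (-178.64)²) = √(2352.2500 + 31912.2496) = 185.11
Closest pair: 4–6 at 18.00.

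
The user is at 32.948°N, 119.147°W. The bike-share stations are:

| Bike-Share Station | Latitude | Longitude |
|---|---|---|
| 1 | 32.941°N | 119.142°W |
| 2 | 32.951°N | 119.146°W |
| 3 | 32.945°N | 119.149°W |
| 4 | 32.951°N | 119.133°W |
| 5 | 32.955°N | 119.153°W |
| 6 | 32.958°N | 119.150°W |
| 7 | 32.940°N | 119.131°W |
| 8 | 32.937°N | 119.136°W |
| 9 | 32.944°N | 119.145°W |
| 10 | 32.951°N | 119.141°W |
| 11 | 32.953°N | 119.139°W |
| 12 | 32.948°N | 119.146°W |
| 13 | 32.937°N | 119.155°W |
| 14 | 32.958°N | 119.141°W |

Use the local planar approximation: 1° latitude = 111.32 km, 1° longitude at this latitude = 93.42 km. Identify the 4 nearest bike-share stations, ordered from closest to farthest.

12, 2, 3, 9

Distances from 32.948°N, 119.147°W:
1: 0.909 km
2: 0.347 km
3: 0.383 km
4: 1.350 km
5: 0.960 km
6: 1.148 km
7: 1.740 km
8: 1.599 km
9: 0.483 km
10: 0.652 km
11: 0.932 km
12: 0.093 km
13: 1.435 km
14: 1.246 km
Sorted: 12 (0.093 km) < 2 (0.347 km) < 3 (0.383 km) < 9 (0.483 km) < 10 (0.652 km) < 1 (0.909 km) < …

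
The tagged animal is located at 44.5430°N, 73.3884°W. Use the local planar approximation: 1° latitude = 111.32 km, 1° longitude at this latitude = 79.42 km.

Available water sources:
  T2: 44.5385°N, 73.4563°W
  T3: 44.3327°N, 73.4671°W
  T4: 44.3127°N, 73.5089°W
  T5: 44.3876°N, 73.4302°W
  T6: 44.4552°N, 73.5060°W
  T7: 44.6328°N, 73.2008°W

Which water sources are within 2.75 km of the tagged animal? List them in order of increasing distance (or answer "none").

none

Distances from 44.5430°N, 73.3884°W:
T2: 5.4158 km
T3: 24.2306 km
T4: 27.3650 km
T5: 17.6148 km
T6: 13.5189 km
T7: 17.9420 km
Threshold 2.75 km: none within range.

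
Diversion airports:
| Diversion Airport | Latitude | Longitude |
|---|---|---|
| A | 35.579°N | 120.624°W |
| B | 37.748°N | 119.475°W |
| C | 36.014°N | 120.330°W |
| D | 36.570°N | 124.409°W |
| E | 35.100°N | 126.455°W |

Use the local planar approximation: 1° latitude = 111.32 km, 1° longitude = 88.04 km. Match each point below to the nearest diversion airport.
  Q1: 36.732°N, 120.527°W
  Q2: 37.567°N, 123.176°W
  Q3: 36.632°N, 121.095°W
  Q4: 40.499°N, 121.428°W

Q1→C; Q2→D; Q3→C; Q4→B

Q1 at 36.732°N, 120.527°W:
  A: 128.636 km
  B: 146.185 km
  C: 81.788 km
  D: 342.247 km
  E: 552.618 km
  → nearest: C (81.788 km)
Q2 at 37.567°N, 123.176°W:
  A: 315.366 km
  B: 326.458 km
  C: 304.415 km
  D: 155.247 km
  E: 398.444 km
  → nearest: D (155.247 km)
Q3 at 36.632°N, 121.095°W:
  A: 124.338 km
  B: 189.145 km
  C: 96.275 km
  D: 291.846 km
  E: 501.766 km
  → nearest: C (96.275 km)
Q4 at 40.499°N, 121.428°W:
  A: 552.250 km
  B: 351.209 km
  C: 508.542 km
  D: 510.075 km
  E: 746.388 km
  → nearest: B (351.209 km)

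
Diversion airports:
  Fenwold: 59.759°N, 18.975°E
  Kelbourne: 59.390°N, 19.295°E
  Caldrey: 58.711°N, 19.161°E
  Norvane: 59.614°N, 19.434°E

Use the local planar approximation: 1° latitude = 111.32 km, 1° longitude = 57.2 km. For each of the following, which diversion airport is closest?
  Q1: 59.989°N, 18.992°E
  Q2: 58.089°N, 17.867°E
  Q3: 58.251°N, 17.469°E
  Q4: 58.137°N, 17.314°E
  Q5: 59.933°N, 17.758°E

Q1→Fenwold; Q2→Caldrey; Q3→Caldrey; Q4→Caldrey; Q5→Fenwold

Q1 at 59.989°N, 18.992°E:
  Fenwold: 25.622 km
  Kelbourne: 68.896 km
  Caldrey: 142.595 km
  Norvane: 48.804 km
  → nearest: Fenwold (25.622 km)
Q2 at 58.089°N, 17.867°E:
  Fenwold: 196.411 km
  Kelbourne: 166.273 km
  Caldrey: 101.355 km
  Norvane: 191.973 km
  → nearest: Caldrey (101.355 km)
Q3 at 58.251°N, 17.469°E:
  Fenwold: 188.683 km
  Kelbourne: 164.274 km
  Caldrey: 109.494 km
  Norvane: 188.825 km
  → nearest: Caldrey (109.494 km)
Q4 at 58.137°N, 17.314°E:
  Fenwold: 204.032 km
  Kelbourne: 179.710 km
  Caldrey: 123.469 km
  Norvane: 204.301 km
  → nearest: Caldrey (123.469 km)
Q5 at 59.933°N, 17.758°E:
  Fenwold: 72.257 km
  Kelbourne: 106.692 km
  Caldrey: 157.941 km
  Norvane: 102.233 km
  → nearest: Fenwold (72.257 km)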